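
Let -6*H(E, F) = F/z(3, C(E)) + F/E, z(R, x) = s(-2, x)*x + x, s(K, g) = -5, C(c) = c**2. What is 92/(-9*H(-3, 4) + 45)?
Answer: 552/257 ≈ 2.1479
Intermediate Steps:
z(R, x) = -4*x (z(R, x) = -5*x + x = -4*x)
H(E, F) = -F/(6*E) + F/(24*E**2) (H(E, F) = -(F/((-4*E**2)) + F/E)/6 = -(F*(-1/(4*E**2)) + F/E)/6 = -(-F/(4*E**2) + F/E)/6 = -(F/E - F/(4*E**2))/6 = -F/(6*E) + F/(24*E**2))
92/(-9*H(-3, 4) + 45) = 92/(-3*4*(1 - 4*(-3))/(8*(-3)**2) + 45) = 92/(-3*4*(1 + 12)/(8*9) + 45) = 92/(-3*4*13/(8*9) + 45) = 92/(-9*13/54 + 45) = 92/(-13/6 + 45) = 92/(257/6) = 92*(6/257) = 552/257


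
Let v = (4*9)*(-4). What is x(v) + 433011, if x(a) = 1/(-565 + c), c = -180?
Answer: 322593194/745 ≈ 4.3301e+5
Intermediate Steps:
v = -144 (v = 36*(-4) = -144)
x(a) = -1/745 (x(a) = 1/(-565 - 180) = 1/(-745) = -1/745)
x(v) + 433011 = -1/745 + 433011 = 322593194/745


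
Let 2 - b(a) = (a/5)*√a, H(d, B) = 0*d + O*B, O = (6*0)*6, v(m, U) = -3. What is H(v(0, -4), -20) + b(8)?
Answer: 2 - 16*√2/5 ≈ -2.5255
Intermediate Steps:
O = 0 (O = 0*6 = 0)
H(d, B) = 0 (H(d, B) = 0*d + 0*B = 0 + 0 = 0)
b(a) = 2 - a^(3/2)/5 (b(a) = 2 - a/5*√a = 2 - a^(3/2)/5)
H(v(0, -4), -20) + b(8) = 0 + (2 - 16*√2/5) = 2 - 16*√2/5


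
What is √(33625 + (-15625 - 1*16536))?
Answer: 2*√366 ≈ 38.262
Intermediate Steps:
√(33625 + (-15625 - 1*16536)) = √(33625 + (-15625 - 16536)) = √(33625 - 32161) = √1464 = 2*√366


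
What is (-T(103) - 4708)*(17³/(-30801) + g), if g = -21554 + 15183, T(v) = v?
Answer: 944101422124/30801 ≈ 3.0652e+7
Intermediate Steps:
g = -6371
(-T(103) - 4708)*(17³/(-30801) + g) = (-1*103 - 4708)*(17³/(-30801) - 6371) = (-103 - 4708)*(4913*(-1/30801) - 6371) = -4811*(-4913/30801 - 6371) = -4811*(-196238084/30801) = 944101422124/30801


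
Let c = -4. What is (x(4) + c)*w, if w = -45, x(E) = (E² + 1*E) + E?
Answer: -900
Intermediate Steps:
x(E) = E² + 2*E (x(E) = (E² + E) + E = (E + E²) + E = E² + 2*E)
(x(4) + c)*w = (4*(2 + 4) - 4)*(-45) = (4*6 - 4)*(-45) = (24 - 4)*(-45) = 20*(-45) = -900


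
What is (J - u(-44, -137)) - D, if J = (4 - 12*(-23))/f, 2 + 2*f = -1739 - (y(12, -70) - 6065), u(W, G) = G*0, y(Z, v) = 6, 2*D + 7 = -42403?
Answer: 45781875/2159 ≈ 21205.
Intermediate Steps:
D = -21205 (D = -7/2 + (½)*(-42403) = -7/2 - 42403/2 = -21205)
u(W, G) = 0
f = 2159 (f = -1 + (-1739 - (6 - 6065))/2 = -1 + (-1739 - 1*(-6059))/2 = -1 + (-1739 + 6059)/2 = -1 + (½)*4320 = -1 + 2160 = 2159)
J = 280/2159 (J = (4 - 12*(-23))/2159 = (4 + 276)*(1/2159) = 280*(1/2159) = 280/2159 ≈ 0.12969)
(J - u(-44, -137)) - D = (280/2159 - 1*0) - 1*(-21205) = (280/2159 + 0) + 21205 = 280/2159 + 21205 = 45781875/2159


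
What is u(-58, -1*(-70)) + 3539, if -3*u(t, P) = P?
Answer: 10547/3 ≈ 3515.7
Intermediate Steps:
u(t, P) = -P/3
u(-58, -1*(-70)) + 3539 = -(-1)*(-70)/3 + 3539 = -1/3*70 + 3539 = -70/3 + 3539 = 10547/3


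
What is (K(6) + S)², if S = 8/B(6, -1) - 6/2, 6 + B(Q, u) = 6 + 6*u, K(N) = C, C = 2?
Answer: 49/9 ≈ 5.4444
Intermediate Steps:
K(N) = 2
B(Q, u) = 6*u (B(Q, u) = -6 + (6 + 6*u) = 6*u)
S = -13/3 (S = 8/((6*(-1))) - 6/2 = 8/(-6) - 6*½ = 8*(-⅙) - 3 = -4/3 - 3 = -13/3 ≈ -4.3333)
(K(6) + S)² = (2 - 13/3)² = (-7/3)² = 49/9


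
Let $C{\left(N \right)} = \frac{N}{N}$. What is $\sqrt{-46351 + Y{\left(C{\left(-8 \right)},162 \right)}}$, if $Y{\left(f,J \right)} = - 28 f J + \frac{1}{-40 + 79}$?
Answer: $\frac{4 i \sqrt{4837443}}{39} \approx 225.58 i$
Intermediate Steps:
$C{\left(N \right)} = 1$
$Y{\left(f,J \right)} = \frac{1}{39} - 28 J f$ ($Y{\left(f,J \right)} = - 28 J f + \frac{1}{39} = \frac{1}{39} - 28 J f$)
$\sqrt{-46351 + Y{\left(C{\left(-8 \right)},162 \right)}} = \sqrt{-46351 + \left(\frac{1}{39} - 4536 \cdot 1\right)} = \sqrt{-46351 + \left(\frac{1}{39} - 4536\right)} = \sqrt{-46351 - \frac{176903}{39}} = \sqrt{- \frac{1984592}{39}} = \frac{4 i \sqrt{4837443}}{39}$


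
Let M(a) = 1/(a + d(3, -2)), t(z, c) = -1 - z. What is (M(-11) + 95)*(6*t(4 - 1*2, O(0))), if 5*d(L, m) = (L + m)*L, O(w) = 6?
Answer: -44415/26 ≈ -1708.3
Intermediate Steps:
d(L, m) = L*(L + m)/5 (d(L, m) = ((L + m)*L)/5 = (L*(L + m))/5 = L*(L + m)/5)
M(a) = 1/(⅗ + a) (M(a) = 1/(a + (⅕)*3*(3 - 2)) = 1/(a + (⅕)*3*1) = 1/(a + ⅗) = 1/(⅗ + a))
(M(-11) + 95)*(6*t(4 - 1*2, O(0))) = (5/(3 + 5*(-11)) + 95)*(6*(-1 - (4 - 1*2))) = (5/(3 - 55) + 95)*(6*(-1 - (4 - 2))) = (5/(-52) + 95)*(6*(-1 - 1*2)) = (5*(-1/52) + 95)*(6*(-1 - 2)) = (-5/52 + 95)*(6*(-3)) = (4935/52)*(-18) = -44415/26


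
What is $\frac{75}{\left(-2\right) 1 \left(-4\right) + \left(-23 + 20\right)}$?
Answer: $15$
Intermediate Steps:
$\frac{75}{\left(-2\right) 1 \left(-4\right) + \left(-23 + 20\right)} = \frac{75}{\left(-2\right) \left(-4\right) - 3} = \frac{75}{8 - 3} = \frac{75}{5} = 75 \cdot \frac{1}{5} = 15$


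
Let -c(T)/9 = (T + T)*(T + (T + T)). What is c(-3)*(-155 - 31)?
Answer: 90396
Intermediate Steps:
c(T) = -54*T² (c(T) = -9*(T + T)*(T + (T + T)) = -9*2*T*(T + 2*T) = -9*2*T*3*T = -54*T²)
c(-3)*(-155 - 31) = (-54*(-3)²)*(-155 - 31) = -54*9*(-186) = -486*(-186) = 90396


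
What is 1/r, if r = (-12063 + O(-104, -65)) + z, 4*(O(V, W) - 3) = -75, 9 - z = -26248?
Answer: 4/56713 ≈ 7.0531e-5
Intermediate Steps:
z = 26257 (z = 9 - 1*(-26248) = 9 + 26248 = 26257)
O(V, W) = -63/4 (O(V, W) = 3 + (¼)*(-75) = 3 - 75/4 = -63/4)
r = 56713/4 (r = (-12063 - 63/4) + 26257 = -48315/4 + 26257 = 56713/4 ≈ 14178.)
1/r = 1/(56713/4) = 4/56713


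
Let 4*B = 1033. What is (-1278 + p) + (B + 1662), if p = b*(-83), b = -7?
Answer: 4893/4 ≈ 1223.3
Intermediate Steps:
B = 1033/4 (B = (1/4)*1033 = 1033/4 ≈ 258.25)
p = 581 (p = -7*(-83) = 581)
(-1278 + p) + (B + 1662) = (-1278 + 581) + (1033/4 + 1662) = -697 + 7681/4 = 4893/4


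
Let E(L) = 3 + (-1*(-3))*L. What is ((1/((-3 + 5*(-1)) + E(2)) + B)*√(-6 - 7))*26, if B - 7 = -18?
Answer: -260*I*√13 ≈ -937.44*I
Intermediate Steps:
B = -11 (B = 7 - 18 = -11)
E(L) = 3 + 3*L
((1/((-3 + 5*(-1)) + E(2)) + B)*√(-6 - 7))*26 = ((1/((-3 + 5*(-1)) + (3 + 3*2)) - 11)*√(-6 - 7))*26 = ((1/((-3 - 5) + (3 + 6)) - 11)*√(-13))*26 = ((1/(-8 + 9) - 11)*(I*√13))*26 = ((1/1 - 11)*(I*√13))*26 = ((1 - 11)*(I*√13))*26 = -10*I*√13*26 = -260*I*√13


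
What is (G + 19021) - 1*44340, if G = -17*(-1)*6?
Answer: -25217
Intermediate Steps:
G = 102 (G = 17*6 = 102)
(G + 19021) - 1*44340 = (102 + 19021) - 1*44340 = 19123 - 44340 = -25217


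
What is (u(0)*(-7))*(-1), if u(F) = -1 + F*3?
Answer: -7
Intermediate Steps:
u(F) = -1 + 3*F
(u(0)*(-7))*(-1) = ((-1 + 3*0)*(-7))*(-1) = ((-1 + 0)*(-7))*(-1) = -1*(-7)*(-1) = 7*(-1) = -7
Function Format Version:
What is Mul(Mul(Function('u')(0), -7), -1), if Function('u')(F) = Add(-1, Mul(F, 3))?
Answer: -7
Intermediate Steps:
Function('u')(F) = Add(-1, Mul(3, F))
Mul(Mul(Function('u')(0), -7), -1) = Mul(Mul(Add(-1, Mul(3, 0)), -7), -1) = Mul(Mul(Add(-1, 0), -7), -1) = Mul(Mul(-1, -7), -1) = Mul(7, -1) = -7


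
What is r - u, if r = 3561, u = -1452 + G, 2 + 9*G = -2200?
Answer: 15773/3 ≈ 5257.7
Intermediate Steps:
G = -734/3 (G = -2/9 + (⅑)*(-2200) = -2/9 - 2200/9 = -734/3 ≈ -244.67)
u = -5090/3 (u = -1452 - 734/3 = -5090/3 ≈ -1696.7)
r - u = 3561 - 1*(-5090/3) = 3561 + 5090/3 = 15773/3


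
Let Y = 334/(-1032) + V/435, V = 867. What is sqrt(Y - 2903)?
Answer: I*sqrt(4060435591455)/37410 ≈ 53.864*I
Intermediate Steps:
Y = 124909/74820 (Y = 334/(-1032) + 867/435 = 334*(-1/1032) + 867*(1/435) = -167/516 + 289/145 = 124909/74820 ≈ 1.6695)
sqrt(Y - 2903) = sqrt(124909/74820 - 2903) = sqrt(-217077551/74820) = I*sqrt(4060435591455)/37410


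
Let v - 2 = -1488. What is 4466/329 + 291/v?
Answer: 934391/69842 ≈ 13.379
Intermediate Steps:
v = -1486 (v = 2 - 1488 = -1486)
4466/329 + 291/v = 4466/329 + 291/(-1486) = 4466*(1/329) + 291*(-1/1486) = 638/47 - 291/1486 = 934391/69842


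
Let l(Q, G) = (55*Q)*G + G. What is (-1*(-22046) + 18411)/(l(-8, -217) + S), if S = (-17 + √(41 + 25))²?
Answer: 1934208713/4571362814 + 687769*√66/4571362814 ≈ 0.42434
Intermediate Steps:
S = (-17 + √66)² ≈ 78.783
l(Q, G) = G + 55*G*Q (l(Q, G) = 55*G*Q + G = G + 55*G*Q)
(-1*(-22046) + 18411)/(l(-8, -217) + S) = (-1*(-22046) + 18411)/(-217*(1 + 55*(-8)) + (17 - √66)²) = (22046 + 18411)/(-217*(1 - 440) + (17 - √66)²) = 40457/(-217*(-439) + (17 - √66)²) = 40457/(95263 + (17 - √66)²)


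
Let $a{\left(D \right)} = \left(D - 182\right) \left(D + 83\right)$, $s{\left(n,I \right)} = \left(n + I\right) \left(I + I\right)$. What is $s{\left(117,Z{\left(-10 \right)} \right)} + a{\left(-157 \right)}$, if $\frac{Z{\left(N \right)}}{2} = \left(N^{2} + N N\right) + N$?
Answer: $402806$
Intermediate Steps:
$Z{\left(N \right)} = 2 N + 4 N^{2}$ ($Z{\left(N \right)} = 2 \left(\left(N^{2} + N N\right) + N\right) = 2 \left(\left(N^{2} + N^{2}\right) + N\right) = 2 \left(2 N^{2} + N\right) = 2 \left(N + 2 N^{2}\right) = 2 N + 4 N^{2}$)
$s{\left(n,I \right)} = 2 I \left(I + n\right)$ ($s{\left(n,I \right)} = \left(I + n\right) 2 I = 2 I \left(I + n\right)$)
$a{\left(D \right)} = \left(-182 + D\right) \left(83 + D\right)$
$s{\left(117,Z{\left(-10 \right)} \right)} + a{\left(-157 \right)} = 2 \cdot 2 \left(-10\right) \left(1 + 2 \left(-10\right)\right) \left(2 \left(-10\right) \left(1 + 2 \left(-10\right)\right) + 117\right) - \left(-437 - 24649\right) = 2 \cdot 2 \left(-10\right) \left(1 - 20\right) \left(2 \left(-10\right) \left(1 - 20\right) + 117\right) + \left(-15106 + 24649 + 15543\right) = 2 \cdot 2 \left(-10\right) \left(-19\right) \left(2 \left(-10\right) \left(-19\right) + 117\right) + 25086 = 2 \cdot 380 \left(380 + 117\right) + 25086 = 2 \cdot 380 \cdot 497 + 25086 = 377720 + 25086 = 402806$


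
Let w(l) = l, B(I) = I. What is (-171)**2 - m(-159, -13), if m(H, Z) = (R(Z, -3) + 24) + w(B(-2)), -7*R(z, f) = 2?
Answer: 204535/7 ≈ 29219.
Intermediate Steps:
R(z, f) = -2/7 (R(z, f) = -1/7*2 = -2/7)
m(H, Z) = 152/7 (m(H, Z) = (-2/7 + 24) - 2 = 166/7 - 2 = 152/7)
(-171)**2 - m(-159, -13) = (-171)**2 - 1*152/7 = 29241 - 152/7 = 204535/7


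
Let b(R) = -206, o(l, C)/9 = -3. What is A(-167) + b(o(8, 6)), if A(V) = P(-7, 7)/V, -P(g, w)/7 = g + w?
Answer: -206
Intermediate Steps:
P(g, w) = -7*g - 7*w (P(g, w) = -7*(g + w) = -7*g - 7*w)
o(l, C) = -27 (o(l, C) = 9*(-3) = -27)
A(V) = 0 (A(V) = (-7*(-7) - 7*7)/V = (49 - 49)/V = 0/V = 0)
A(-167) + b(o(8, 6)) = 0 - 206 = -206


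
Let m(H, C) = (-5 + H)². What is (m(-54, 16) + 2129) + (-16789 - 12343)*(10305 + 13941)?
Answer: -706328862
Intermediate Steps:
(m(-54, 16) + 2129) + (-16789 - 12343)*(10305 + 13941) = ((-5 - 54)² + 2129) + (-16789 - 12343)*(10305 + 13941) = ((-59)² + 2129) - 29132*24246 = (3481 + 2129) - 706334472 = 5610 - 706334472 = -706328862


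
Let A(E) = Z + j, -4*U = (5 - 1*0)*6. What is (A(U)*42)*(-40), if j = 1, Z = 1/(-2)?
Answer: -840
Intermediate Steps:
U = -15/2 (U = -(5 - 1*0)*6/4 = -(5 + 0)*6/4 = -5*6/4 = -1/4*30 = -15/2 ≈ -7.5000)
Z = -1/2 ≈ -0.50000
A(E) = 1/2 (A(E) = -1/2 + 1 = 1/2)
(A(U)*42)*(-40) = ((1/2)*42)*(-40) = 21*(-40) = -840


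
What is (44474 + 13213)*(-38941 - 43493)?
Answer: -4755370158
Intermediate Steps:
(44474 + 13213)*(-38941 - 43493) = 57687*(-82434) = -4755370158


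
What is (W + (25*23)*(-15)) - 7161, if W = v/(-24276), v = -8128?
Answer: -95803202/6069 ≈ -15786.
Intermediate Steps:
W = 2032/6069 (W = -8128/(-24276) = -8128*(-1/24276) = 2032/6069 ≈ 0.33482)
(W + (25*23)*(-15)) - 7161 = (2032/6069 + (25*23)*(-15)) - 7161 = (2032/6069 + 575*(-15)) - 7161 = (2032/6069 - 8625) - 7161 = -52343093/6069 - 7161 = -95803202/6069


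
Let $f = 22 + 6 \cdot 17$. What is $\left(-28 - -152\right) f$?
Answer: $15376$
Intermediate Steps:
$f = 124$ ($f = 22 + 102 = 124$)
$\left(-28 - -152\right) f = \left(-28 - -152\right) 124 = \left(-28 + 152\right) 124 = 124 \cdot 124 = 15376$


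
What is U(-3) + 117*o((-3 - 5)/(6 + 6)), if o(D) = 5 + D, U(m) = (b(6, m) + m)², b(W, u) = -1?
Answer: 523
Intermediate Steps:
U(m) = (-1 + m)²
U(-3) + 117*o((-3 - 5)/(6 + 6)) = (-1 - 3)² + 117*(5 + (-3 - 5)/(6 + 6)) = (-4)² + 117*(5 - 8/12) = 16 + 117*(5 - 8*1/12) = 16 + 117*(5 - ⅔) = 16 + 117*(13/3) = 16 + 507 = 523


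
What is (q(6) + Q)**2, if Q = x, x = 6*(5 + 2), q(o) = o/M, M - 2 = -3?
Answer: 1296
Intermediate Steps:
M = -1 (M = 2 - 3 = -1)
q(o) = -o (q(o) = o/(-1) = o*(-1) = -o)
x = 42 (x = 6*7 = 42)
Q = 42
(q(6) + Q)**2 = (-1*6 + 42)**2 = (-6 + 42)**2 = 36**2 = 1296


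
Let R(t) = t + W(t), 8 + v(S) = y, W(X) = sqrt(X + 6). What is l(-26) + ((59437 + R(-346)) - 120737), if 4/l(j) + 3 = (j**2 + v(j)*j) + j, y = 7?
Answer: -41487754/673 + 2*I*sqrt(85) ≈ -61646.0 + 18.439*I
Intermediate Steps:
W(X) = sqrt(6 + X)
v(S) = -1 (v(S) = -8 + 7 = -1)
R(t) = t + sqrt(6 + t)
l(j) = 4/(-3 + j**2) (l(j) = 4/(-3 + ((j**2 - j) + j)) = 4/(-3 + j**2))
l(-26) + ((59437 + R(-346)) - 120737) = 4/(-3 + (-26)**2) + ((59437 + (-346 + sqrt(6 - 346))) - 120737) = 4/(-3 + 676) + ((59437 + (-346 + sqrt(-340))) - 120737) = 4/673 + ((59437 + (-346 + 2*I*sqrt(85))) - 120737) = 4*(1/673) + ((59091 + 2*I*sqrt(85)) - 120737) = 4/673 + (-61646 + 2*I*sqrt(85)) = -41487754/673 + 2*I*sqrt(85)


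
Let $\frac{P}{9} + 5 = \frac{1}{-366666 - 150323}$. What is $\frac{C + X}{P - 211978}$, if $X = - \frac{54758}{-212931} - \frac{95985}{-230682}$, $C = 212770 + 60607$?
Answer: $- \frac{2314065739953470399875}{1794715547103461145384} \approx -1.2894$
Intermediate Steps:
$P = - \frac{23264514}{516989}$ ($P = -45 + \frac{9}{-366666 - 150323} = -45 + \frac{9}{-516989} = -45 + 9 \left(- \frac{1}{516989}\right) = -45 - \frac{9}{516989} = - \frac{23264514}{516989} \approx -45.0$)
$C = 273377$
$X = \frac{11023288997}{16373116314}$ ($X = \left(-54758\right) \left(- \frac{1}{212931}\right) - - \frac{31995}{76894} = \frac{54758}{212931} + \frac{31995}{76894} = \frac{11023288997}{16373116314} \approx 0.67325$)
$\frac{C + X}{P - 211978} = \frac{273377 + \frac{11023288997}{16373116314}}{- \frac{23264514}{516989} - 211978} = \frac{4476044441861375}{16373116314 \left(- \frac{23264514}{516989} - 211978\right)} = \frac{4476044441861375}{16373116314 \left(- \frac{109613558756}{516989}\right)} = \frac{4476044441861375}{16373116314} \left(- \frac{516989}{109613558756}\right) = - \frac{2314065739953470399875}{1794715547103461145384}$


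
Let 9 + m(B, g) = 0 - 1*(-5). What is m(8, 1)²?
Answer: 16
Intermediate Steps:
m(B, g) = -4 (m(B, g) = -9 + (0 - 1*(-5)) = -9 + (0 + 5) = -9 + 5 = -4)
m(8, 1)² = (-4)² = 16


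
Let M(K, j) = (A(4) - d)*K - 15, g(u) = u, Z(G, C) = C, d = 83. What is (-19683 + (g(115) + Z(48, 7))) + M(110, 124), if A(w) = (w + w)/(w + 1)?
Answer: -28530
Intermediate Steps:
A(w) = 2*w/(1 + w) (A(w) = (2*w)/(1 + w) = 2*w/(1 + w))
M(K, j) = -15 - 407*K/5 (M(K, j) = (2*4/(1 + 4) - 1*83)*K - 15 = (2*4/5 - 83)*K - 15 = (2*4*(1/5) - 83)*K - 15 = (8/5 - 83)*K - 15 = -407*K/5 - 15 = -15 - 407*K/5)
(-19683 + (g(115) + Z(48, 7))) + M(110, 124) = (-19683 + (115 + 7)) + (-15 - 407/5*110) = (-19683 + 122) + (-15 - 8954) = -19561 - 8969 = -28530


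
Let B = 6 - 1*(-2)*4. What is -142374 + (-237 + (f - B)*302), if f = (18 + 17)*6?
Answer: -83419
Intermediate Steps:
B = 14 (B = 6 + 2*4 = 6 + 8 = 14)
f = 210 (f = 35*6 = 210)
-142374 + (-237 + (f - B)*302) = -142374 + (-237 + (210 - 1*14)*302) = -142374 + (-237 + (210 - 14)*302) = -142374 + (-237 + 196*302) = -142374 + (-237 + 59192) = -142374 + 58955 = -83419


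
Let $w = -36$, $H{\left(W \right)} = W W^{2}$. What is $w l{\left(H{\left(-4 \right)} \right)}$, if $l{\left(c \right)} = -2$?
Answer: $72$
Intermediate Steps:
$H{\left(W \right)} = W^{3}$
$w l{\left(H{\left(-4 \right)} \right)} = \left(-36\right) \left(-2\right) = 72$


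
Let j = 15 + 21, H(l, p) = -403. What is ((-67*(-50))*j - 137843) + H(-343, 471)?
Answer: -17646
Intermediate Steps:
j = 36
((-67*(-50))*j - 137843) + H(-343, 471) = (-67*(-50)*36 - 137843) - 403 = (3350*36 - 137843) - 403 = (120600 - 137843) - 403 = -17243 - 403 = -17646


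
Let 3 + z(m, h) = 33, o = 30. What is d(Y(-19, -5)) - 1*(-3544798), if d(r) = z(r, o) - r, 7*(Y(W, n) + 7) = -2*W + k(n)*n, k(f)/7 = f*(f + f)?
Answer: 24815557/7 ≈ 3.5451e+6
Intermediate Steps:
k(f) = 14*f**2 (k(f) = 7*(f*(f + f)) = 7*(f*(2*f)) = 7*(2*f**2) = 14*f**2)
z(m, h) = 30 (z(m, h) = -3 + 33 = 30)
Y(W, n) = -7 + 2*n**3 - 2*W/7 (Y(W, n) = -7 + (-2*W + (14*n**2)*n)/7 = -7 + (-2*W + 14*n**3)/7 = -7 + (2*n**3 - 2*W/7) = -7 + 2*n**3 - 2*W/7)
d(r) = 30 - r
d(Y(-19, -5)) - 1*(-3544798) = (30 - (-7 + 2*(-5)**3 - 2/7*(-19))) - 1*(-3544798) = (30 - (-7 + 2*(-125) + 38/7)) + 3544798 = (30 - (-7 - 250 + 38/7)) + 3544798 = (30 - 1*(-1761/7)) + 3544798 = (30 + 1761/7) + 3544798 = 1971/7 + 3544798 = 24815557/7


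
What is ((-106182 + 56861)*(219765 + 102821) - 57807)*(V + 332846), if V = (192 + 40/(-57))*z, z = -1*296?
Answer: -250502258983652494/57 ≈ -4.3948e+15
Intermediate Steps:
z = -296
V = -3227584/57 (V = (192 + 40/(-57))*(-296) = (192 + 40*(-1/57))*(-296) = (192 - 40/57)*(-296) = (10904/57)*(-296) = -3227584/57 ≈ -56624.)
((-106182 + 56861)*(219765 + 102821) - 57807)*(V + 332846) = ((-106182 + 56861)*(219765 + 102821) - 57807)*(-3227584/57 + 332846) = (-49321*322586 - 57807)*(15744638/57) = (-15910264106 - 57807)*(15744638/57) = -15910321913*15744638/57 = -250502258983652494/57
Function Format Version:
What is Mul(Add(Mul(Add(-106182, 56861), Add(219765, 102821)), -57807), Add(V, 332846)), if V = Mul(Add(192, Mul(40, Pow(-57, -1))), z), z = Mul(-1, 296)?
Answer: Rational(-250502258983652494, 57) ≈ -4.3948e+15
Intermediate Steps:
z = -296
V = Rational(-3227584, 57) (V = Mul(Add(192, Mul(40, Pow(-57, -1))), -296) = Mul(Add(192, Mul(40, Rational(-1, 57))), -296) = Mul(Add(192, Rational(-40, 57)), -296) = Mul(Rational(10904, 57), -296) = Rational(-3227584, 57) ≈ -56624.)
Mul(Add(Mul(Add(-106182, 56861), Add(219765, 102821)), -57807), Add(V, 332846)) = Mul(Add(Mul(Add(-106182, 56861), Add(219765, 102821)), -57807), Add(Rational(-3227584, 57), 332846)) = Mul(Add(Mul(-49321, 322586), -57807), Rational(15744638, 57)) = Mul(Add(-15910264106, -57807), Rational(15744638, 57)) = Mul(-15910321913, Rational(15744638, 57)) = Rational(-250502258983652494, 57)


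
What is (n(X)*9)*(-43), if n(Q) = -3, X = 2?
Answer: 1161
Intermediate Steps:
(n(X)*9)*(-43) = -3*9*(-43) = -27*(-43) = 1161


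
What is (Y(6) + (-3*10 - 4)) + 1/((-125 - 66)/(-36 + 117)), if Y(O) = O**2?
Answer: 301/191 ≈ 1.5759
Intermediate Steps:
(Y(6) + (-3*10 - 4)) + 1/((-125 - 66)/(-36 + 117)) = (6**2 + (-3*10 - 4)) + 1/((-125 - 66)/(-36 + 117)) = (36 + (-30 - 4)) + 1/(-191/81) = (36 - 34) + 1/(-191*1/81) = 2 + 1/(-191/81) = 2 - 81/191 = 301/191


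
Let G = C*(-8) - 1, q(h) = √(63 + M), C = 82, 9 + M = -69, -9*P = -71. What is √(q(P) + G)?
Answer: √(-657 + I*√15) ≈ 0.07555 + 25.632*I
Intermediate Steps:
P = 71/9 (P = -⅑*(-71) = 71/9 ≈ 7.8889)
M = -78 (M = -9 - 69 = -78)
q(h) = I*√15 (q(h) = √(63 - 78) = √(-15) = I*√15)
G = -657 (G = 82*(-8) - 1 = -656 - 1 = -657)
√(q(P) + G) = √(I*√15 - 657) = √(-657 + I*√15)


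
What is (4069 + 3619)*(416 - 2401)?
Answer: -15260680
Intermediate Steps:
(4069 + 3619)*(416 - 2401) = 7688*(-1985) = -15260680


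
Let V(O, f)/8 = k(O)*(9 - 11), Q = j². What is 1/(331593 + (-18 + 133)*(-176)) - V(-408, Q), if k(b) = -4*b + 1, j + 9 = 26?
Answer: 8135031185/311353 ≈ 26128.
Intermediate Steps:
j = 17 (j = -9 + 26 = 17)
k(b) = 1 - 4*b
Q = 289 (Q = 17² = 289)
V(O, f) = -16 + 64*O (V(O, f) = 8*((1 - 4*O)*(9 - 11)) = 8*((1 - 4*O)*(-2)) = 8*(-2 + 8*O) = -16 + 64*O)
1/(331593 + (-18 + 133)*(-176)) - V(-408, Q) = 1/(331593 + (-18 + 133)*(-176)) - (-16 + 64*(-408)) = 1/(331593 + 115*(-176)) - (-16 - 26112) = 1/(331593 - 20240) - 1*(-26128) = 1/311353 + 26128 = 8135031185/311353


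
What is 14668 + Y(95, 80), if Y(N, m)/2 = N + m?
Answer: 15018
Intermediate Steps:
Y(N, m) = 2*N + 2*m (Y(N, m) = 2*(N + m) = 2*N + 2*m)
14668 + Y(95, 80) = 14668 + (2*95 + 2*80) = 14668 + (190 + 160) = 14668 + 350 = 15018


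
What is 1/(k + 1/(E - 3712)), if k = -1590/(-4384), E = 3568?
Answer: 9864/3509 ≈ 2.8111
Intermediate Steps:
k = 795/2192 (k = -1590*(-1/4384) = 795/2192 ≈ 0.36268)
1/(k + 1/(E - 3712)) = 1/(795/2192 + 1/(3568 - 3712)) = 1/(795/2192 + 1/(-144)) = 1/(795/2192 - 1/144) = 1/(3509/9864) = 9864/3509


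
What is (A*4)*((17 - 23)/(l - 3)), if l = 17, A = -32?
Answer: 384/7 ≈ 54.857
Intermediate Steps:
(A*4)*((17 - 23)/(l - 3)) = (-32*4)*((17 - 23)/(17 - 3)) = -(-768)/14 = -128*(-3/7) = 384/7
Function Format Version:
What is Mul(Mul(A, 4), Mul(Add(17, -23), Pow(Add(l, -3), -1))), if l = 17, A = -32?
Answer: Rational(384, 7) ≈ 54.857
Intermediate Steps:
Mul(Mul(A, 4), Mul(Add(17, -23), Pow(Add(l, -3), -1))) = Mul(Mul(-32, 4), Mul(Add(17, -23), Pow(Add(17, -3), -1))) = Mul(-128, Mul(-6, Pow(14, -1))) = Mul(-128, Mul(-6, Rational(1, 14))) = Mul(-128, Rational(-3, 7)) = Rational(384, 7)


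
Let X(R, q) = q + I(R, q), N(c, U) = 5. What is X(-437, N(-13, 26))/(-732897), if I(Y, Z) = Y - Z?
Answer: 437/732897 ≈ 0.00059626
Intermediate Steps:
X(R, q) = R (X(R, q) = q + (R - q) = R)
X(-437, N(-13, 26))/(-732897) = -437/(-732897) = -437*(-1/732897) = 437/732897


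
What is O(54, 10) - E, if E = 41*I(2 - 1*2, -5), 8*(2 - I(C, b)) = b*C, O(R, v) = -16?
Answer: -98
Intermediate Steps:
I(C, b) = 2 - C*b/8 (I(C, b) = 2 - b*C/8 = 2 - C*b/8)
E = 82 (E = 41*(2 - ⅛*(2 - 1*2)*(-5)) = 41*(2 - ⅛*(2 - 2)*(-5)) = 41*(2 - ⅛*0*(-5)) = 41*(2 + 0) = 41*2 = 82)
O(54, 10) - E = -16 - 1*82 = -16 - 82 = -98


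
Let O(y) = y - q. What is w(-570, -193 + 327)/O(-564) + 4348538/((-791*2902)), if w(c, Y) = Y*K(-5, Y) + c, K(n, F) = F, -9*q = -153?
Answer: -3031125045/95262503 ≈ -31.819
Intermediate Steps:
q = 17 (q = -1/9*(-153) = 17)
O(y) = -17 + y (O(y) = y - 1*17 = y - 17 = -17 + y)
w(c, Y) = c + Y**2 (w(c, Y) = Y*Y + c = Y**2 + c = c + Y**2)
w(-570, -193 + 327)/O(-564) + 4348538/((-791*2902)) = (-570 + (-193 + 327)**2)/(-17 - 564) + 4348538/((-791*2902)) = (-570 + 134**2)/(-581) + 4348538/(-2295482) = (-570 + 17956)*(-1/581) + 4348538*(-1/2295482) = 17386*(-1/581) - 2174269/1147741 = -17386/581 - 2174269/1147741 = -3031125045/95262503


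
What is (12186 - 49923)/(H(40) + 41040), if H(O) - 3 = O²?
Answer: -37737/42643 ≈ -0.88495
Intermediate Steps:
H(O) = 3 + O²
(12186 - 49923)/(H(40) + 41040) = (12186 - 49923)/((3 + 40²) + 41040) = -37737/((3 + 1600) + 41040) = -37737/(1603 + 41040) = -37737/42643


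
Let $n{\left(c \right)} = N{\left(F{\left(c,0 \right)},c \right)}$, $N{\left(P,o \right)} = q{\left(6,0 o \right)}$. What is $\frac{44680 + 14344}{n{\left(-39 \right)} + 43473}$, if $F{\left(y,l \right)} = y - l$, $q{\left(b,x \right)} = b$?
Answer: $\frac{59024}{43479} \approx 1.3575$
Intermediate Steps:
$N{\left(P,o \right)} = 6$
$n{\left(c \right)} = 6$
$\frac{44680 + 14344}{n{\left(-39 \right)} + 43473} = \frac{44680 + 14344}{6 + 43473} = \frac{59024}{43479}$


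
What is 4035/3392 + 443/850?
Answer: 2466203/1441600 ≈ 1.7107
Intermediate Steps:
4035/3392 + 443/850 = 2466203/1441600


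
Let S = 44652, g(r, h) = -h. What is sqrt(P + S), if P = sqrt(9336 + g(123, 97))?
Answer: sqrt(44652 + sqrt(9239)) ≈ 211.54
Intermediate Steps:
P = sqrt(9239) (P = sqrt(9336 - 1*97) = sqrt(9336 - 97) = sqrt(9239) ≈ 96.120)
sqrt(P + S) = sqrt(sqrt(9239) + 44652) = sqrt(44652 + sqrt(9239))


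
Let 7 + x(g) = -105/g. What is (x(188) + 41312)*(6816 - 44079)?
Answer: -289355951805/188 ≈ -1.5391e+9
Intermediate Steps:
x(g) = -7 - 105/g
(x(188) + 41312)*(6816 - 44079) = ((-7 - 105/188) + 41312)*(6816 - 44079) = ((-7 - 105*1/188) + 41312)*(-37263) = ((-7 - 105/188) + 41312)*(-37263) = (-1421/188 + 41312)*(-37263) = (7765235/188)*(-37263) = -289355951805/188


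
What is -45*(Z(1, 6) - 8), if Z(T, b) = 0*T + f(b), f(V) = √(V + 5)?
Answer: 360 - 45*√11 ≈ 210.75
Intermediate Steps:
f(V) = √(5 + V)
Z(T, b) = √(5 + b) (Z(T, b) = 0*T + √(5 + b) = 0 + √(5 + b) = √(5 + b))
-45*(Z(1, 6) - 8) = -45*(√(5 + 6) - 8) = -45*(√11 - 8) = -45*(-8 + √11) = 360 - 45*√11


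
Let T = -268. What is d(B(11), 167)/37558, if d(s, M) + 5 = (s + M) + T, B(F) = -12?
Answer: -59/18779 ≈ -0.0031418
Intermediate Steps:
d(s, M) = -273 + M + s (d(s, M) = -5 + ((s + M) - 268) = -5 + ((M + s) - 268) = -5 + (-268 + M + s) = -273 + M + s)
d(B(11), 167)/37558 = (-273 + 167 - 12)/37558 = -118*1/37558 = -59/18779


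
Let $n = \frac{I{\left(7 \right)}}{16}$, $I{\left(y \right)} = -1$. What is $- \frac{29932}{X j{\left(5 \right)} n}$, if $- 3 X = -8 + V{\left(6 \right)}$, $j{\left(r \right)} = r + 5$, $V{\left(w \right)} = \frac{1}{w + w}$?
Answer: $\frac{8620416}{475} \approx 18148.0$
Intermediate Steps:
$V{\left(w \right)} = \frac{1}{2 w}$
$j{\left(r \right)} = 5 + r$
$X = \frac{95}{36}$ ($X = - \frac{-8 + \frac{1}{2 \cdot 6}}{3} = - \frac{-8 + \frac{1}{2} \cdot \frac{1}{6}}{3} = - \frac{-8 + \frac{1}{12}}{3} = \left(- \frac{1}{3}\right) \left(- \frac{95}{12}\right) = \frac{95}{36} \approx 2.6389$)
$n = - \frac{1}{16} \approx -0.0625$
$- \frac{29932}{X j{\left(5 \right)} n} = - \frac{29932}{\frac{95 \left(5 + 5\right)}{36} \left(- \frac{1}{16}\right)} = - \frac{29932}{\frac{95}{36} \cdot 10 \left(- \frac{1}{16}\right)} = - \frac{29932}{\frac{475}{18} \left(- \frac{1}{16}\right)} = - \frac{29932}{- \frac{475}{288}} = \left(-29932\right) \left(- \frac{288}{475}\right) = \frac{8620416}{475}$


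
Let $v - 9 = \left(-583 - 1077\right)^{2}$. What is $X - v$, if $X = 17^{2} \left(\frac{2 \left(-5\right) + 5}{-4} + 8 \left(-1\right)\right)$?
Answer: $- \frac{11030239}{4} \approx -2.7576 \cdot 10^{6}$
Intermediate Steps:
$v = 2755609$ ($v = 9 + \left(-583 - 1077\right)^{2} = 9 + \left(-1660\right)^{2} = 9 + 2755600 = 2755609$)
$X = - \frac{7803}{4}$ ($X = 289 \left(\left(-10 + 5\right) \left(- \frac{1}{4}\right) - 8\right) = 289 \left(\left(-5\right) \left(- \frac{1}{4}\right) - 8\right) = 289 \left(\frac{5}{4} - 8\right) = 289 \left(- \frac{27}{4}\right) = - \frac{7803}{4} \approx -1950.8$)
$X - v = - \frac{7803}{4} - 2755609 = - \frac{11030239}{4}$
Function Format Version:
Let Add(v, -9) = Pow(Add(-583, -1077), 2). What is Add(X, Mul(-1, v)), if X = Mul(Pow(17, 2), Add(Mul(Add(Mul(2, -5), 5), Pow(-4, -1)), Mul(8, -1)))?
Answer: Rational(-11030239, 4) ≈ -2.7576e+6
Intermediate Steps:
v = 2755609 (v = Add(9, Pow(Add(-583, -1077), 2)) = Add(9, Pow(-1660, 2)) = Add(9, 2755600) = 2755609)
X = Rational(-7803, 4) (X = Mul(289, Add(Mul(Add(-10, 5), Rational(-1, 4)), -8)) = Mul(289, Add(Mul(-5, Rational(-1, 4)), -8)) = Mul(289, Add(Rational(5, 4), -8)) = Mul(289, Rational(-27, 4)) = Rational(-7803, 4) ≈ -1950.8)
Add(X, Mul(-1, v)) = Add(Rational(-7803, 4), Mul(-1, 2755609)) = Add(Rational(-7803, 4), -2755609) = Rational(-11030239, 4)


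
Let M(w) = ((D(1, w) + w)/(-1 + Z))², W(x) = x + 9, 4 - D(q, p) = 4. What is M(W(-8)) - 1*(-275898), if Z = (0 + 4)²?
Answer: 62077051/225 ≈ 2.7590e+5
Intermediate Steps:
D(q, p) = 0 (D(q, p) = 4 - 1*4 = 4 - 4 = 0)
W(x) = 9 + x
Z = 16 (Z = 4² = 16)
M(w) = w²/225 (M(w) = ((0 + w)/(-1 + 16))² = (w/15)² = w²/225)
M(W(-8)) - 1*(-275898) = (9 - 8)²/225 - 1*(-275898) = (1/225)*1² + 275898 = (1/225)*1 + 275898 = 1/225 + 275898 = 62077051/225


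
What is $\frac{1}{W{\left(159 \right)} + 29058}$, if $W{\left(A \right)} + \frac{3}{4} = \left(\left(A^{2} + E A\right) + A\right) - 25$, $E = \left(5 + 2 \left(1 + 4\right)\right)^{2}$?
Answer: $\frac{4}{360989} \approx 1.1081 \cdot 10^{-5}$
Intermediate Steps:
$E = 225$ ($E = \left(5 + 2 \cdot 5\right)^{2} = \left(5 + 10\right)^{2} = 15^{2} = 225$)
$W{\left(A \right)} = - \frac{103}{4} + A^{2} + 226 A$ ($W{\left(A \right)} = - \frac{3}{4} - \left(25 - A^{2} - 226 A\right) = - \frac{3}{4} + \left(-25 + A^{2} + 226 A\right) = - \frac{103}{4} + A^{2} + 226 A$)
$\frac{1}{W{\left(159 \right)} + 29058} = \frac{1}{\left(- \frac{103}{4} + 159^{2} + 226 \cdot 159\right) + 29058} = \frac{1}{\left(- \frac{103}{4} + 25281 + 35934\right) + 29058} = \frac{1}{\frac{244757}{4} + 29058} = \frac{1}{\frac{360989}{4}} = \frac{4}{360989}$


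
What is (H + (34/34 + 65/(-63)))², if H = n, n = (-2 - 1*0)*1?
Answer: 16384/3969 ≈ 4.1280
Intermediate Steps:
n = -2 (n = (-2 + 0)*1 = -2*1 = -2)
H = -2
(H + (34/34 + 65/(-63)))² = (-2 + (34/34 + 65/(-63)))² = (-2 + (34*(1/34) + 65*(-1/63)))² = (-2 + (1 - 65/63))² = (-2 - 2/63)² = (-128/63)² = 16384/3969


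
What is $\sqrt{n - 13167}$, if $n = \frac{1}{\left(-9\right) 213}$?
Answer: $\frac{2 i \sqrt{1344090705}}{639} \approx 114.75 i$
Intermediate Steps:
$n = - \frac{1}{1917}$ ($n = \frac{1}{-1917} = - \frac{1}{1917} \approx -0.00052165$)
$\sqrt{n - 13167} = \sqrt{- \frac{1}{1917} - 13167} = \sqrt{- \frac{25241140}{1917}} = \frac{2 i \sqrt{1344090705}}{639}$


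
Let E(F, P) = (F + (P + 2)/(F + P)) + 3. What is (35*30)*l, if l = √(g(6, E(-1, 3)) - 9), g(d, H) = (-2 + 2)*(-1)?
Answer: 3150*I ≈ 3150.0*I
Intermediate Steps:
E(F, P) = 3 + F + (2 + P)/(F + P) (E(F, P) = (F + (2 + P)/(F + P)) + 3 = 3 + F + (2 + P)/(F + P))
g(d, H) = 0 (g(d, H) = 0*(-1) = 0)
l = 3*I (l = √(0 - 9) = √(-9) = 3*I ≈ 3.0*I)
(35*30)*l = (35*30)*(3*I) = 1050*(3*I) = 3150*I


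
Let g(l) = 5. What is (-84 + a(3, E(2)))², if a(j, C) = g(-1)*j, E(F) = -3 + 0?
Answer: 4761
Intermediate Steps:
E(F) = -3
a(j, C) = 5*j
(-84 + a(3, E(2)))² = (-84 + 5*3)² = (-84 + 15)² = (-69)² = 4761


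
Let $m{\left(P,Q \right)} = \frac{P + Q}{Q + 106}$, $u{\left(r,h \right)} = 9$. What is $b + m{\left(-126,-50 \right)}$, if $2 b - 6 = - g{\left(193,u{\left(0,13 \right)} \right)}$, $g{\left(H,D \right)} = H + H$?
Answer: $- \frac{1352}{7} \approx -193.14$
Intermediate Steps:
$g{\left(H,D \right)} = 2 H$
$b = -190$ ($b = 3 + \frac{\left(-1\right) 2 \cdot 193}{2} = 3 + \frac{\left(-1\right) 386}{2} = 3 + \frac{1}{2} \left(-386\right) = 3 - 193 = -190$)
$m{\left(P,Q \right)} = \frac{P + Q}{106 + Q}$
$b + m{\left(-126,-50 \right)} = -190 + \frac{-126 - 50}{106 - 50} = -190 + \frac{1}{56} \left(-176\right) = -190 - \frac{22}{7} = - \frac{1352}{7}$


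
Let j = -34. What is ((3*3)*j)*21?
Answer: -6426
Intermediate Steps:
((3*3)*j)*21 = ((3*3)*(-34))*21 = (9*(-34))*21 = -306*21 = -6426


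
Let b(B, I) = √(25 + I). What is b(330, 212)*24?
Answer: 24*√237 ≈ 369.48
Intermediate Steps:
b(330, 212)*24 = √(25 + 212)*24 = √237*24 = 24*√237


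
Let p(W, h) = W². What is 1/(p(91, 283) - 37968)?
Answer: -1/29687 ≈ -3.3685e-5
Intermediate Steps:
1/(p(91, 283) - 37968) = 1/(91² - 37968) = 1/(8281 - 37968) = 1/(-29687) = -1/29687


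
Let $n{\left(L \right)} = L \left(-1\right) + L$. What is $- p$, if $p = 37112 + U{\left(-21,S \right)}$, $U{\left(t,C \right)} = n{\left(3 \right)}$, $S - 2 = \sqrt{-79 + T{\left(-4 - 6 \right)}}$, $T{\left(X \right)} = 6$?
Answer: $-37112$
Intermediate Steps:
$n{\left(L \right)} = 0$ ($n{\left(L \right)} = - L + L = 0$)
$S = 2 + i \sqrt{73}$ ($S = 2 + \sqrt{-79 + 6} = 2 + \sqrt{-73} = 2 + i \sqrt{73} \approx 2.0 + 8.544 i$)
$U{\left(t,C \right)} = 0$
$p = 37112$ ($p = 37112 + 0 = 37112$)
$- p = \left(-1\right) 37112 = -37112$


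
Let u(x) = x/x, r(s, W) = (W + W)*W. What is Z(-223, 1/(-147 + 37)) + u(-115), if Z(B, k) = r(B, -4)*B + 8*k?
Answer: -392429/55 ≈ -7135.1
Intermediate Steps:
r(s, W) = 2*W² (r(s, W) = (2*W)*W = 2*W²)
u(x) = 1
Z(B, k) = 8*k + 32*B (Z(B, k) = (2*(-4)²)*B + 8*k = (2*16)*B + 8*k = 32*B + 8*k = 8*k + 32*B)
Z(-223, 1/(-147 + 37)) + u(-115) = (8/(-147 + 37) + 32*(-223)) + 1 = (8/(-110) - 7136) + 1 = (8*(-1/110) - 7136) + 1 = (-4/55 - 7136) + 1 = -392484/55 + 1 = -392429/55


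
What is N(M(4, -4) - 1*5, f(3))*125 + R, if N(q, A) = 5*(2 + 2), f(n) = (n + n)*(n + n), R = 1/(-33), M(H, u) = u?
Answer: 82499/33 ≈ 2500.0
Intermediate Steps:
R = -1/33 ≈ -0.030303
f(n) = 4*n² (f(n) = (2*n)*(2*n) = 4*n²)
N(q, A) = 20 (N(q, A) = 5*4 = 20)
N(M(4, -4) - 1*5, f(3))*125 + R = 20*125 - 1/33 = 2500 - 1/33 = 82499/33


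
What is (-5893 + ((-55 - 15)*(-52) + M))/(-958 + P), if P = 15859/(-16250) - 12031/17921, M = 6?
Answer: 654362913750/279464880389 ≈ 2.3415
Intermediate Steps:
P = -479712889/291216250 (P = 15859*(-1/16250) - 12031*1/17921 = -15859/16250 - 12031/17921 = -479712889/291216250 ≈ -1.6473)
(-5893 + ((-55 - 15)*(-52) + M))/(-958 + P) = (-5893 + ((-55 - 15)*(-52) + 6))/(-958 - 479712889/291216250) = (-5893 + (-70*(-52) + 6))/(-279464880389/291216250) = (-5893 + (3640 + 6))*(-291216250/279464880389) = (-5893 + 3646)*(-291216250/279464880389) = -2247*(-291216250/279464880389) = 654362913750/279464880389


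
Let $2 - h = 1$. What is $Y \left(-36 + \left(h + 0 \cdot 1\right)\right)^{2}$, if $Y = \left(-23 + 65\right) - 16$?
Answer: $31850$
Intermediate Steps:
$h = 1$ ($h = 2 - 1 = 1$)
$Y = 26$ ($Y = 42 - 16 = 26$)
$Y \left(-36 + \left(h + 0 \cdot 1\right)\right)^{2} = 26 \left(-36 + \left(1 + 0 \cdot 1\right)\right)^{2} = 26 \left(-36 + \left(1 + 0\right)\right)^{2} = 26 \left(-36 + 1\right)^{2} = 26 \left(-35\right)^{2} = 26 \cdot 1225 = 31850$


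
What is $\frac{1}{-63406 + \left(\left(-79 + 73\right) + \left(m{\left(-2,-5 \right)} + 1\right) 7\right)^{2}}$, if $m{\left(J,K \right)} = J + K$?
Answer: $- \frac{1}{61102} \approx -1.6366 \cdot 10^{-5}$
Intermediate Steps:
$\frac{1}{-63406 + \left(\left(-79 + 73\right) + \left(m{\left(-2,-5 \right)} + 1\right) 7\right)^{2}} = \frac{1}{-63406 + \left(\left(-79 + 73\right) + \left(\left(-2 - 5\right) + 1\right) 7\right)^{2}} = \frac{1}{-63406 + \left(-6 + \left(-7 + 1\right) 7\right)^{2}} = \frac{1}{-63406 + \left(-6 - 42\right)^{2}} = \frac{1}{-63406 + \left(-48\right)^{2}} = \frac{1}{-63406 + 2304} = \frac{1}{-61102} = - \frac{1}{61102}$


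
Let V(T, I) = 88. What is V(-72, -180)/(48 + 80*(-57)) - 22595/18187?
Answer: -12943637/10257468 ≈ -1.2619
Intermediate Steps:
V(-72, -180)/(48 + 80*(-57)) - 22595/18187 = 88/(48 + 80*(-57)) - 22595/18187 = 88/(48 - 4560) - 22595*1/18187 = 88/(-4512) - 22595/18187 = 88*(-1/4512) - 22595/18187 = -11/564 - 22595/18187 = -12943637/10257468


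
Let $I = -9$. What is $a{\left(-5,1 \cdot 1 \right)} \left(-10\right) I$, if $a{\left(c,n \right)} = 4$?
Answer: $360$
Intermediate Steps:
$a{\left(-5,1 \cdot 1 \right)} \left(-10\right) I = 4 \left(-10\right) \left(-9\right) = \left(-40\right) \left(-9\right) = 360$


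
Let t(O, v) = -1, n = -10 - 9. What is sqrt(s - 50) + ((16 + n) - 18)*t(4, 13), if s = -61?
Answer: 21 + I*sqrt(111) ≈ 21.0 + 10.536*I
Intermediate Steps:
n = -19
sqrt(s - 50) + ((16 + n) - 18)*t(4, 13) = sqrt(-61 - 50) + ((16 - 19) - 18)*(-1) = sqrt(-111) + (-3 - 18)*(-1) = I*sqrt(111) - 21*(-1) = I*sqrt(111) + 21 = 21 + I*sqrt(111)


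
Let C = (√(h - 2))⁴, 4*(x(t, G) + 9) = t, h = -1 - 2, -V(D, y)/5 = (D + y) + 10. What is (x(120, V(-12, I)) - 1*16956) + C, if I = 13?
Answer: -16910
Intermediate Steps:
V(D, y) = -50 - 5*D - 5*y (V(D, y) = -5*((D + y) + 10) = -5*(10 + D + y) = -50 - 5*D - 5*y)
h = -3
x(t, G) = -9 + t/4
C = 25 (C = (√(-3 - 2))⁴ = (√(-5))⁴ = (I*√5)⁴ = 25)
(x(120, V(-12, I)) - 1*16956) + C = ((-9 + (¼)*120) - 1*16956) + 25 = ((-9 + 30) - 16956) + 25 = (21 - 16956) + 25 = -16935 + 25 = -16910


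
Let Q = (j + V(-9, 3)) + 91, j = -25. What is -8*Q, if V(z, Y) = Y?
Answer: -552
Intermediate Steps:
Q = 69 (Q = (-25 + 3) + 91 = -22 + 91 = 69)
-8*Q = -8*69 = -552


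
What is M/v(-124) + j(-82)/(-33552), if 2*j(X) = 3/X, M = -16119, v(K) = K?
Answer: 7391270767/56859456 ≈ 129.99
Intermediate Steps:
j(X) = 3/(2*X) (j(X) = (3/X)/2 = 3/(2*X))
M/v(-124) + j(-82)/(-33552) = -16119/(-124) + ((3/2)/(-82))/(-33552) = -16119*(-1/124) + ((3/2)*(-1/82))*(-1/33552) = 16119/124 - 3/164*(-1/33552) = 16119/124 + 1/1834176 = 7391270767/56859456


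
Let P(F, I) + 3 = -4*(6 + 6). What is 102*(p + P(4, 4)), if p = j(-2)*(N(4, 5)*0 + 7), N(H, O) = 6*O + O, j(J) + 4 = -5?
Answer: -11628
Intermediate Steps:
j(J) = -9 (j(J) = -4 - 5 = -9)
N(H, O) = 7*O
P(F, I) = -51 (P(F, I) = -3 - 4*(6 + 6) = -3 - 4*12 = -3 - 48 = -51)
p = -63 (p = -9*((7*5)*0 + 7) = -9*(35*0 + 7) = -9*(0 + 7) = -9*7 = -63)
102*(p + P(4, 4)) = 102*(-63 - 51) = 102*(-114) = -11628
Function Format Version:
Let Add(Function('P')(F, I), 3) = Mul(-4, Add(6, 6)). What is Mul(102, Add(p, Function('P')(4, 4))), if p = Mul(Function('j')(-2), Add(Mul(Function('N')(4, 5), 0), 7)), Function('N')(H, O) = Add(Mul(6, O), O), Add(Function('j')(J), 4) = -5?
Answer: -11628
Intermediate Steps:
Function('j')(J) = -9 (Function('j')(J) = Add(-4, -5) = -9)
Function('N')(H, O) = Mul(7, O)
Function('P')(F, I) = -51 (Function('P')(F, I) = Add(-3, Mul(-4, Add(6, 6))) = Add(-3, Mul(-4, 12)) = Add(-3, -48) = -51)
p = -63 (p = Mul(-9, Add(Mul(Mul(7, 5), 0), 7)) = Mul(-9, Add(Mul(35, 0), 7)) = Mul(-9, Add(0, 7)) = Mul(-9, 7) = -63)
Mul(102, Add(p, Function('P')(4, 4))) = Mul(102, Add(-63, -51)) = Mul(102, -114) = -11628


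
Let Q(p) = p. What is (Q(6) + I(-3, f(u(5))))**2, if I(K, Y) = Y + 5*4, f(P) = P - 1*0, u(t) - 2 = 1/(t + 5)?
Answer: 78961/100 ≈ 789.61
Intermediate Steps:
u(t) = 2 + 1/(5 + t) (u(t) = 2 + 1/(t + 5) = 2 + 1/(5 + t))
f(P) = P (f(P) = P + 0 = P)
I(K, Y) = 20 + Y (I(K, Y) = Y + 20 = 20 + Y)
(Q(6) + I(-3, f(u(5))))**2 = (6 + (20 + (11 + 2*5)/(5 + 5)))**2 = (6 + (20 + (11 + 10)/10))**2 = (6 + (20 + (1/10)*21))**2 = (6 + (20 + 21/10))**2 = (6 + 221/10)**2 = (281/10)**2 = 78961/100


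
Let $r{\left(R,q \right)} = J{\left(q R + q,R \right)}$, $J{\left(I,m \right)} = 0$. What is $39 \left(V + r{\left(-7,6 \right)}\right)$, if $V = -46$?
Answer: $-1794$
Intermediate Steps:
$r{\left(R,q \right)} = 0$
$39 \left(V + r{\left(-7,6 \right)}\right) = 39 \left(-46 + 0\right) = 39 \left(-46\right) = -1794$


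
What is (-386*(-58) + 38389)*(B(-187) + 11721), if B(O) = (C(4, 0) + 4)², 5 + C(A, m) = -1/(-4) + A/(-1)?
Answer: 11419815969/16 ≈ 7.1374e+8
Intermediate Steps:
C(A, m) = -19/4 - A (C(A, m) = -5 + (-1/(-4) + A/(-1)) = -5 + (-1*(-¼) + A*(-1)) = -5 + (¼ - A) = -19/4 - A)
B(O) = 361/16 (B(O) = ((-19/4 - 1*4) + 4)² = ((-19/4 - 4) + 4)² = (-35/4 + 4)² = (-19/4)² = 361/16)
(-386*(-58) + 38389)*(B(-187) + 11721) = (-386*(-58) + 38389)*(361/16 + 11721) = (22388 + 38389)*(187897/16) = 60777*(187897/16) = 11419815969/16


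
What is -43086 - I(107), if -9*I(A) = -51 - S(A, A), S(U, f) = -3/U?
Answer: -4610808/107 ≈ -43092.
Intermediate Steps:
I(A) = 17/3 - 1/(3*A) (I(A) = -(-51 - (-3)/A)/9 = -(-51 + 3/A)/9 = 17/3 - 1/(3*A))
-43086 - I(107) = -43086 - (-1 + 17*107)/(3*107) = -43086 - (-1 + 1819)/(3*107) = -43086 - 1818/(3*107) = -43086 - 1*606/107 = -43086 - 606/107 = -4610808/107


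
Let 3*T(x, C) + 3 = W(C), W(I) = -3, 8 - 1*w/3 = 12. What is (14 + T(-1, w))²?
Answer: 144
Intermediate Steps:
w = -12 (w = 24 - 3*12 = 24 - 36 = -12)
T(x, C) = -2 (T(x, C) = -1 + (⅓)*(-3) = -1 - 1 = -2)
(14 + T(-1, w))² = (14 - 2)² = 12² = 144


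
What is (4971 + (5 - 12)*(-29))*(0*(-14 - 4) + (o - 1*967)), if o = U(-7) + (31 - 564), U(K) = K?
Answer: -7797218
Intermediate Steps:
o = -540 (o = -7 + (31 - 564) = -7 - 533 = -540)
(4971 + (5 - 12)*(-29))*(0*(-14 - 4) + (o - 1*967)) = (4971 + (5 - 12)*(-29))*(0*(-14 - 4) + (-540 - 1*967)) = (4971 - 7*(-29))*(0*(-18) + (-540 - 967)) = (4971 + 203)*(0 - 1507) = 5174*(-1507) = -7797218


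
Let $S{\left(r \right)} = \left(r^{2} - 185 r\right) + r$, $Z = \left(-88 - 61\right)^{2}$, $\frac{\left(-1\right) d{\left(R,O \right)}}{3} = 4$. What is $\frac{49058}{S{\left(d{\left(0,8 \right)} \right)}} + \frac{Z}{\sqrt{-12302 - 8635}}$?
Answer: $\frac{24529}{1176} - \frac{22201 i \sqrt{20937}}{20937} \approx 20.858 - 153.43 i$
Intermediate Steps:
$d{\left(R,O \right)} = -12$ ($d{\left(R,O \right)} = \left(-3\right) 4 = -12$)
$Z = 22201$ ($Z = \left(-149\right)^{2} = 22201$)
$S{\left(r \right)} = r^{2} - 184 r$
$\frac{49058}{S{\left(d{\left(0,8 \right)} \right)}} + \frac{Z}{\sqrt{-12302 - 8635}} = \frac{49058}{\left(-12\right) \left(-184 - 12\right)} + \frac{22201}{\sqrt{-12302 - 8635}} = \frac{49058}{\left(-12\right) \left(-196\right)} + \frac{22201}{\sqrt{-20937}} = \frac{49058}{2352} + \frac{22201}{i \sqrt{20937}} = 49058 \cdot \frac{1}{2352} + 22201 \left(- \frac{i \sqrt{20937}}{20937}\right) = \frac{24529}{1176} - \frac{22201 i \sqrt{20937}}{20937}$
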